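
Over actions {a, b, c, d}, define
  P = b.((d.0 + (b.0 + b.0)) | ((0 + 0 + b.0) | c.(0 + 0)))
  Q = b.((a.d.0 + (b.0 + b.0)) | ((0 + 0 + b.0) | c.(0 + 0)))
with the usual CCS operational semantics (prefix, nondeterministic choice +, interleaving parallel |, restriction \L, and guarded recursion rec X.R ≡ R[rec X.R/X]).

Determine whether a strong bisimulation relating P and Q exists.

not bisimilar

LTS(P): 9 reachable states
  u0 = b.((d.0 + (b.0 + b.0)) | ((0 + 0 + b.0) | c.(0 + 0))) ⊢ =b=> u1
  u1 = (d.0 + (b.0 + b.0)) | ((0 + 0 + b.0) | c.(0 + 0)) ⊢ =b=> u2, =b=> u3, =c=> u4, =d=> u3
  u2 = (d.0 + (b.0 + b.0)) | (0 | c.(0 + 0)) ⊢ =b=> u5, =c=> u6, =d=> u5
  u3 = 0 | ((0 + 0 + b.0) | c.(0 + 0)) ⊢ =b=> u5, =c=> u7
  u4 = (d.0 + (b.0 + b.0)) | ((0 + 0 + b.0) | (0 + 0)) ⊢ =b=> u6, =b=> u7, =d=> u7
  u5 = 0 | (0 | c.(0 + 0)) ⊢ =c=> u8
  u6 = (d.0 + (b.0 + b.0)) | (0 | (0 + 0)) ⊢ =b=> u8, =d=> u8
  u7 = 0 | ((0 + 0 + b.0) | (0 + 0)) ⊢ =b=> u8
  u8 = 0 | (0 | (0 + 0)) ⊢ (no moves)
LTS(Q): 13 reachable states
  v0 = b.((a.d.0 + (b.0 + b.0)) | ((0 + 0 + b.0) | c.(0 + 0))) ⊢ =b=> v1
  v1 = (a.d.0 + (b.0 + b.0)) | ((0 + 0 + b.0) | c.(0 + 0)) ⊢ =a=> v2, =b=> v3, =b=> v4, =c=> v5
  v2 = d.0 | ((0 + 0 + b.0) | c.(0 + 0)) ⊢ =b=> v6, =c=> v7, =d=> v4
  v3 = (a.d.0 + (b.0 + b.0)) | (0 | c.(0 + 0)) ⊢ =a=> v6, =b=> v8, =c=> v9
  v4 = 0 | ((0 + 0 + b.0) | c.(0 + 0)) ⊢ =b=> v8, =c=> v10
  v5 = (a.d.0 + (b.0 + b.0)) | ((0 + 0 + b.0) | (0 + 0)) ⊢ =a=> v7, =b=> v10, =b=> v9
  v6 = d.0 | (0 | c.(0 + 0)) ⊢ =c=> v11, =d=> v8
  v7 = d.0 | ((0 + 0 + b.0) | (0 + 0)) ⊢ =b=> v11, =d=> v10
  v8 = 0 | (0 | c.(0 + 0)) ⊢ =c=> v12
  v9 = (a.d.0 + (b.0 + b.0)) | (0 | (0 + 0)) ⊢ =a=> v11, =b=> v12
  v10 = 0 | ((0 + 0 + b.0) | (0 + 0)) ⊢ =b=> v12
  v11 = d.0 | (0 | (0 + 0)) ⊢ =d=> v12
  v12 = 0 | (0 | (0 + 0)) ⊢ (no moves)
Bisimilarity quotient blocks:
  B0 = {u0}
  B1 = {u1}
  B2 = {u4}
  B3 = {u7, v10}
  B4 = {u8, v12}
  B5 = {u6}
  B6 = {u3, v4}
  B7 = {u5, v8}
  B8 = {u2}
  B9 = {v0}
  B10 = {v1}
  B11 = {v3}
  B12 = {v6}
  B13 = {v11}
  B14 = {v9}
  B15 = {v5}
  B16 = {v7}
  B17 = {v2}
u0 ∈ B0, v0 ∈ B9 → different blocks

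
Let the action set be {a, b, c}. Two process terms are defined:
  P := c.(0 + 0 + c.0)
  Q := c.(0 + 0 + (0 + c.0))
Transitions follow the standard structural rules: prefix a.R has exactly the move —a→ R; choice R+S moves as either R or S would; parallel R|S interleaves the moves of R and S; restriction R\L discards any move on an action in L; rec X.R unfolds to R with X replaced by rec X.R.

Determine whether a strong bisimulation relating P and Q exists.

P's transition system — 3 states:
  p0 = c.(0 + 0 + c.0) :: -c-> p1
  p1 = 0 + 0 + c.0 :: -c-> p2
  p2 = 0 :: ·
Q's transition system — 3 states:
  q0 = c.(0 + 0 + (0 + c.0)) :: -c-> q1
  q1 = 0 + 0 + (0 + c.0) :: -c-> q2
  q2 = 0 :: ·
Partition-refinement fixed point:
  B0 = {p0, q0}
  B1 = {p1, q1}
  B2 = {p2, q2}
p0 ∈ B0, q0 ∈ B0 → same block

P ~ Q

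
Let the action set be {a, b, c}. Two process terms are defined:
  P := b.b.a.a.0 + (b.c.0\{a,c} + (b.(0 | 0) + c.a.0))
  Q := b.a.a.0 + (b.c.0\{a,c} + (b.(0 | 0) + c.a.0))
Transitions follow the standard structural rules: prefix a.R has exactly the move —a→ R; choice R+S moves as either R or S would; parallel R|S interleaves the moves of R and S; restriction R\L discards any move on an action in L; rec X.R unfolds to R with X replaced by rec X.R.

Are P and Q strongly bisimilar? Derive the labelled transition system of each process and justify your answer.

not bisimilar

LTS(P): 8 reachable states
  p0 = b.b.a.a.0 + (b.c.0\{a,c} + (b.(0 | 0) + c.a.0)) has moves =b=> p1, =b=> p2, =b=> p3, =c=> p4
  p1 = 0 | 0 has moves stopped
  p2 = b.a.a.0 has moves =b=> p5
  p3 = c.0\{a,c} has moves =c=> p6
  p4 = a.0 has moves =a=> p7
  p5 = a.a.0 has moves =a=> p4
  p6 = 0\{a,c} has moves stopped
  p7 = 0 has moves stopped
LTS(Q): 7 reachable states
  q0 = b.a.a.0 + (b.c.0\{a,c} + (b.(0 | 0) + c.a.0)) has moves =b=> q1, =b=> q2, =b=> q3, =c=> q4
  q1 = 0 | 0 has moves stopped
  q2 = a.a.0 has moves =a=> q4
  q3 = c.0\{a,c} has moves =c=> q5
  q4 = a.0 has moves =a=> q6
  q5 = 0\{a,c} has moves stopped
  q6 = 0 has moves stopped
Coarsest stable partition (strong bisimilarity classes):
  B0 = {p0}
  B1 = {p4, q4}
  B2 = {p1, p6, p7, q1, q5, q6}
  B3 = {p2}
  B4 = {p5, q2}
  B5 = {p3, q3}
  B6 = {q0}
p0 ∈ B0, q0 ∈ B6 → different blocks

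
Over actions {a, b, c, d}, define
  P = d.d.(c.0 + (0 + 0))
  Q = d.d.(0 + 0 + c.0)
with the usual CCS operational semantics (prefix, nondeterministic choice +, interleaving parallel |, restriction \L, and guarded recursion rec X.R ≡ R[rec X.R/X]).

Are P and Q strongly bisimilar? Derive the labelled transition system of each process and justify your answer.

LTS(P): 4 reachable states
  m0 = d.d.(c.0 + (0 + 0)) has moves ··d··> m1
  m1 = d.(c.0 + (0 + 0)) has moves ··d··> m2
  m2 = c.0 + (0 + 0) has moves ··c··> m3
  m3 = 0 has moves (no moves)
LTS(Q): 4 reachable states
  n0 = d.d.(0 + 0 + c.0) has moves ··d··> n1
  n1 = d.(0 + 0 + c.0) has moves ··d··> n2
  n2 = 0 + 0 + c.0 has moves ··c··> n3
  n3 = 0 has moves (no moves)
Partition-refinement fixed point:
  B0 = {m0, n0}
  B1 = {m1, n1}
  B2 = {m2, n2}
  B3 = {m3, n3}
m0 ∈ B0, n0 ∈ B0 → same block

YES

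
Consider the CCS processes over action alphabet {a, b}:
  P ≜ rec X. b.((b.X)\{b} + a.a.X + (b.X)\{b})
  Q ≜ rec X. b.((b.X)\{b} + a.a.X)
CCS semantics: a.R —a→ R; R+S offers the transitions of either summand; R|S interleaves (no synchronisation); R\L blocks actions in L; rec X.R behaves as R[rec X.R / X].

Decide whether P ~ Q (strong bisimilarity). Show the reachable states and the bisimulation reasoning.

bisimilar

LTS(P): 3 reachable states
  p0 = rec X. b.((b.X)\{b} + a.a.X + (b.X)\{b}) :: --b--▸ p1
  p1 = (b.(rec X. b.((b.X)\{b} + a.a.X + (b.X)\{b})))\{b} + a.a.(rec X. b.((b.X)\{b} + a.a.X + (b.X)\{b})) + (b.(rec X. b.((b.X)\{b} + a.a.X + (b.X)\{b})))\{b} :: --a--▸ p2
  p2 = a.(rec X. b.((b.X)\{b} + a.a.X + (b.X)\{b})) :: --a--▸ p0
LTS(Q): 3 reachable states
  q0 = rec X. b.((b.X)\{b} + a.a.X) :: --b--▸ q1
  q1 = (b.(rec X. b.((b.X)\{b} + a.a.X)))\{b} + a.a.(rec X. b.((b.X)\{b} + a.a.X)) :: --a--▸ q2
  q2 = a.(rec X. b.((b.X)\{b} + a.a.X)) :: --a--▸ q0
Coarsest stable partition (strong bisimilarity classes):
  B0 = {p0, q0}
  B1 = {p1, q1}
  B2 = {p2, q2}
p0 ∈ B0, q0 ∈ B0 → same block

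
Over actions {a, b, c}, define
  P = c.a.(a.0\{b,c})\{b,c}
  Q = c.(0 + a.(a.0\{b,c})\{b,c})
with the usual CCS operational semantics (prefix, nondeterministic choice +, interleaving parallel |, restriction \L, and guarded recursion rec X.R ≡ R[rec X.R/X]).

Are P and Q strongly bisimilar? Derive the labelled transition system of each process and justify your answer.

P's transition system — 4 states:
  s0 = c.a.(a.0\{b,c})\{b,c} :: --c--▸ s1
  s1 = a.(a.0\{b,c})\{b,c} :: --a--▸ s2
  s2 = (a.0\{b,c})\{b,c} :: --a--▸ s3
  s3 = 0\{b,c}\{b,c} :: ·
Q's transition system — 4 states:
  t0 = c.(0 + a.(a.0\{b,c})\{b,c}) :: --c--▸ t1
  t1 = 0 + a.(a.0\{b,c})\{b,c} :: --a--▸ t2
  t2 = (a.0\{b,c})\{b,c} :: --a--▸ t3
  t3 = 0\{b,c}\{b,c} :: ·
Partition-refinement fixed point:
  B0 = {s0, t0}
  B1 = {s1, t1}
  B2 = {s2, t2}
  B3 = {s3, t3}
s0 ∈ B0, t0 ∈ B0 → same block

YES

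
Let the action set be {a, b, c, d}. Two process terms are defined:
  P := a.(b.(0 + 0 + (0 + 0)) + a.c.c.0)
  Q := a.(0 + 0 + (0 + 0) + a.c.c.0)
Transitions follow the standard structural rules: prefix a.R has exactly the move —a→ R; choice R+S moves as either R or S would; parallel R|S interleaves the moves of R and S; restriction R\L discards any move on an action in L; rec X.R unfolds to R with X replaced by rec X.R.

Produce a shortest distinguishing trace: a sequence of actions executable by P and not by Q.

Reachable graph of P (6 states):
  m0 = a.(b.(0 + 0 + (0 + 0)) + a.c.c.0) has moves —a→ m1
  m1 = b.(0 + 0 + (0 + 0)) + a.c.c.0 has moves —a→ m2, —b→ m3
  m2 = c.c.0 has moves —c→ m4
  m3 = 0 + 0 + (0 + 0) has moves (no moves)
  m4 = c.0 has moves —c→ m5
  m5 = 0 has moves (no moves)
Reachable graph of Q (5 states):
  n0 = a.(0 + 0 + (0 + 0) + a.c.c.0) has moves —a→ n1
  n1 = 0 + 0 + (0 + 0) + a.c.c.0 has moves —a→ n2
  n2 = c.c.0 has moves —c→ n3
  n3 = c.0 has moves —c→ n4
  n4 = 0 has moves (no moves)
Trace ⟨ab⟩ through P, begin at {m0}:
  [1] a ⇒ {m1}
  [2] b ⇒ {m3}
  — P admits the full trace.
Trace ⟨ab⟩ through Q, begin at {n0}:
  [1] a ⇒ {n1}
  [2] b ⇒ ∅  — Q cannot continue

ab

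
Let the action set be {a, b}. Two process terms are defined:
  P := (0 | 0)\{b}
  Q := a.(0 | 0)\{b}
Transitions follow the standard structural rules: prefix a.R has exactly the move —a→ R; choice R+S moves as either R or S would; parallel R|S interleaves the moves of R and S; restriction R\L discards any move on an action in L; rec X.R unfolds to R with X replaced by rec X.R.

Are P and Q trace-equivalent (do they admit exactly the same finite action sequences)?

LTS(P): 1 reachable states
  s0 = (0 | 0)\{b} | deadlocked
LTS(Q): 2 reachable states
  t0 = a.(0 | 0)\{b} | ··a··> t1
  t1 = (0 | 0)\{b} | deadlocked
Executing a from Q (initial set {t0}):
  step 1 (a): {t1}
  Q completes σ.
Executing a from P (initial set {s0}):
  step 1 (a): ∅ (P stuck)

NO — witness ⟨a⟩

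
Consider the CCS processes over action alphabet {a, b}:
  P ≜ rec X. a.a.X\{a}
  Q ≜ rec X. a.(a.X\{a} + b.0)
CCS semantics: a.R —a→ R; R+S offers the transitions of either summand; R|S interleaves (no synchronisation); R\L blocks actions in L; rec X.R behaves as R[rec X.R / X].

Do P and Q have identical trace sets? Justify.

LTS(P): 3 reachable states
  s0 = rec X. a.a.X\{a} | -a-> s1
  s1 = a.(rec X. a.a.X\{a})\{a} | -a-> s2
  s2 = (rec X. a.a.X\{a})\{a} | deadlocked
LTS(Q): 4 reachable states
  t0 = rec X. a.(a.X\{a} + b.0) | -a-> t1
  t1 = a.(rec X. a.(a.X\{a} + b.0))\{a} + b.0 | -a-> t2, -b-> t3
  t2 = (rec X. a.(a.X\{a} + b.0))\{a} | deadlocked
  t3 = 0 | deadlocked
Run σ = ⟨ab⟩ on Q: start {t0}
  step 1 (a): {t1}
  step 2 (b): {t3}
  Q completes σ.
Run σ = ⟨ab⟩ on P: start {s0}
  step 1 (a): {s1}
  step 2 (b): ∅  — P cannot continue

traces(P) ≠ traces(Q) — witness ⟨ab⟩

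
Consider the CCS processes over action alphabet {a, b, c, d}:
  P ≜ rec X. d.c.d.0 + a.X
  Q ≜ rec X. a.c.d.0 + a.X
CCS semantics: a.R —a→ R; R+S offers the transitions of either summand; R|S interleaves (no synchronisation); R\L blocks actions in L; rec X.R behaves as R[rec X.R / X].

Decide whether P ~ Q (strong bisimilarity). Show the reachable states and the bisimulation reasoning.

Reachable graph of P (4 states):
  p0 = rec X. d.c.d.0 + a.X ⊢ —a→ p0, —d→ p1
  p1 = c.d.0 ⊢ —c→ p2
  p2 = d.0 ⊢ —d→ p3
  p3 = 0 ⊢ ·
Reachable graph of Q (4 states):
  q0 = rec X. a.c.d.0 + a.X ⊢ —a→ q0, —a→ q1
  q1 = c.d.0 ⊢ —c→ q2
  q2 = d.0 ⊢ —d→ q3
  q3 = 0 ⊢ ·
Bisimilarity quotient blocks:
  B0 = {p0}
  B1 = {p1, q1}
  B2 = {p2, q2}
  B3 = {p3, q3}
  B4 = {q0}
p0 ∈ B0, q0 ∈ B4 → different blocks

not bisimilar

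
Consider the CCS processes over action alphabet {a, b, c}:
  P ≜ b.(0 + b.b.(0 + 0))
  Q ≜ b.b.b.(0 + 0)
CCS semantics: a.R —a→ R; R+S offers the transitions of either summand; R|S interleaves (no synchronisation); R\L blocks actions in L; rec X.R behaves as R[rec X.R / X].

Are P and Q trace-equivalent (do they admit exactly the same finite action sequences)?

LTS(P): 4 reachable states
  s0 = b.(0 + b.b.(0 + 0)) :: —b→ s1
  s1 = 0 + b.b.(0 + 0) :: —b→ s2
  s2 = b.(0 + 0) :: —b→ s3
  s3 = 0 + 0 :: ∅
LTS(Q): 4 reachable states
  t0 = b.b.b.(0 + 0) :: —b→ t1
  t1 = b.b.(0 + 0) :: —b→ t2
  t2 = b.(0 + 0) :: —b→ t3
  t3 = 0 + 0 :: ∅
Partition-refinement fixed point:
  B0 = {s0, t0}
  B1 = {s1, t1}
  B2 = {s2, t2}
  B3 = {s3, t3}
s0 ∈ B0, t0 ∈ B0 → same block
Bisimilar ⇒ trace-equivalent.

trace-equivalent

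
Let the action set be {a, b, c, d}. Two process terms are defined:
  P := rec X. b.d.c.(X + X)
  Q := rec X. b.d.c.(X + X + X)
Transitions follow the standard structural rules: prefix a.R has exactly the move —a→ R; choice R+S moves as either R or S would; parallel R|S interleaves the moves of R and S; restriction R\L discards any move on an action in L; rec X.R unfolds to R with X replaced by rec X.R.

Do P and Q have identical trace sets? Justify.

trace-equivalent

Reachable graph of P (4 states):
  p0 = rec X. b.d.c.(X + X) | =b=> p1
  p1 = d.c.((rec X. b.d.c.(X + X)) + (rec X. b.d.c.(X + X))) | =d=> p2
  p2 = c.((rec X. b.d.c.(X + X)) + (rec X. b.d.c.(X + X))) | =c=> p3
  p3 = (rec X. b.d.c.(X + X)) + (rec X. b.d.c.(X + X)) | =b=> p1
Reachable graph of Q (4 states):
  q0 = rec X. b.d.c.(X + X + X) | =b=> q1
  q1 = d.c.((rec X. b.d.c.(X + X + X)) + (rec X. b.d.c.(X + X + X)) + (rec X. b.d.c.(X + X + X))) | =d=> q2
  q2 = c.((rec X. b.d.c.(X + X + X)) + (rec X. b.d.c.(X + X + X)) + (rec X. b.d.c.(X + X + X))) | =c=> q3
  q3 = (rec X. b.d.c.(X + X + X)) + (rec X. b.d.c.(X + X + X)) + (rec X. b.d.c.(X + X + X)) | =b=> q1
Coarsest stable partition (strong bisimilarity classes):
  B0 = {p0, p3, q0, q3}
  B1 = {p1, q1}
  B2 = {p2, q2}
p0 ∈ B0, q0 ∈ B0 → same block
Bisimilar ⇒ trace-equivalent.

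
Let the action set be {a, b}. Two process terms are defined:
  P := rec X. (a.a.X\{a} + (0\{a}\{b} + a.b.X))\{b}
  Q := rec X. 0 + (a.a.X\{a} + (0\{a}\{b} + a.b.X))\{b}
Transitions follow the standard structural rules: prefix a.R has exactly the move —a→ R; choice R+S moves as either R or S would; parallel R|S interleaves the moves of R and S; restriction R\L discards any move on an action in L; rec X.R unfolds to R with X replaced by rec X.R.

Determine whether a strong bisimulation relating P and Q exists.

YES

P's transition system — 4 states:
  s0 = rec X. (a.a.X\{a} + (0\{a}\{b} + a.b.X))\{b} → -a-> s1, -a-> s2
  s1 = (a.(rec X. (a.a.X\{a} + (0\{a}\{b} + a.b.X))\{b})\{a})\{b} → -a-> s3
  s2 = (b.(rec X. (a.a.X\{a} + (0\{a}\{b} + a.b.X))\{b}))\{b} → stopped
  s3 = (rec X. (a.a.X\{a} + (0\{a}\{b} + a.b.X))\{b})\{a}\{b} → stopped
Q's transition system — 4 states:
  t0 = rec X. 0 + (a.a.X\{a} + (0\{a}\{b} + a.b.X))\{b} → -a-> t1, -a-> t2
  t1 = (a.(rec X. 0 + (a.a.X\{a} + (0\{a}\{b} + a.b.X))\{b})\{a})\{b} → -a-> t3
  t2 = (b.(rec X. 0 + (a.a.X\{a} + (0\{a}\{b} + a.b.X))\{b}))\{b} → stopped
  t3 = (rec X. 0 + (a.a.X\{a} + (0\{a}\{b} + a.b.X))\{b})\{a}\{b} → stopped
Coarsest stable partition (strong bisimilarity classes):
  B0 = {s0, t0}
  B1 = {s1, t1}
  B2 = {s2, s3, t2, t3}
s0 ∈ B0, t0 ∈ B0 → same block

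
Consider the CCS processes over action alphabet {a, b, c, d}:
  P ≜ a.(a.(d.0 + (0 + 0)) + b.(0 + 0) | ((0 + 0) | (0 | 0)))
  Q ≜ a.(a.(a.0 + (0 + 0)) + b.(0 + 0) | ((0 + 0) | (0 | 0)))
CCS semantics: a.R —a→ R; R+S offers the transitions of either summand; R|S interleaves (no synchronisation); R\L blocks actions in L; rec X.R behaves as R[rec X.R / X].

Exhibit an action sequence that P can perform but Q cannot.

aad

Reachable graph of P (5 states):
  m0 = a.(a.(d.0 + (0 + 0)) + b.(0 + 0) | ((0 + 0) | (0 | 0))) :: -a-> m1
  m1 = a.(d.0 + (0 + 0)) + b.(0 + 0) | ((0 + 0) | (0 | 0)) :: -a-> m2, -b-> m3
  m2 = d.0 + (0 + 0) :: -d-> m4
  m3 = (0 + 0) | ((0 + 0) | (0 | 0)) :: (no moves)
  m4 = 0 :: (no moves)
Reachable graph of Q (5 states):
  n0 = a.(a.(a.0 + (0 + 0)) + b.(0 + 0) | ((0 + 0) | (0 | 0))) :: -a-> n1
  n1 = a.(a.0 + (0 + 0)) + b.(0 + 0) | ((0 + 0) | (0 | 0)) :: -a-> n2, -b-> n3
  n2 = a.0 + (0 + 0) :: -a-> n4
  n3 = (0 + 0) | ((0 + 0) | (0 | 0)) :: (no moves)
  n4 = 0 :: (no moves)
Trace ⟨aad⟩ through P, begin at {m0}:
  step 1 (a): {m1}
  step 2 (a): {m2}
  step 3 (d): {m4}
  ✓ P
Trace ⟨aad⟩ through Q, begin at {n0}:
  step 1 (a): {n1}
  step 2 (a): {n2}
  step 3 (d): ∅  — Q cannot continue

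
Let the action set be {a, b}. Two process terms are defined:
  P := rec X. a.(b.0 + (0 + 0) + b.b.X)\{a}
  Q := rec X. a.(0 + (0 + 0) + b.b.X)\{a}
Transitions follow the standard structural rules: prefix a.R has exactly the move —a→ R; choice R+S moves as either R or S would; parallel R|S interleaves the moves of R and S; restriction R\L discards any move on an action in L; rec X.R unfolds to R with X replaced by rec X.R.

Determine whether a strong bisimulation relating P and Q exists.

P ≁ Q

P's transition system — 5 states:
  p0 = rec X. a.(b.0 + (0 + 0) + b.b.X)\{a} → =a=> p1
  p1 = (b.0 + (0 + 0) + b.b.(rec X. a.(b.0 + (0 + 0) + b.b.X)\{a}))\{a} → =b=> p2, =b=> p3
  p2 = (b.(rec X. a.(b.0 + (0 + 0) + b.b.X)\{a}))\{a} → =b=> p4
  p3 = 0\{a} → ·
  p4 = (rec X. a.(b.0 + (0 + 0) + b.b.X)\{a})\{a} → ·
Q's transition system — 4 states:
  q0 = rec X. a.(0 + (0 + 0) + b.b.X)\{a} → =a=> q1
  q1 = (0 + (0 + 0) + b.b.(rec X. a.(0 + (0 + 0) + b.b.X)\{a}))\{a} → =b=> q2
  q2 = (b.(rec X. a.(0 + (0 + 0) + b.b.X)\{a}))\{a} → =b=> q3
  q3 = (rec X. a.(0 + (0 + 0) + b.b.X)\{a})\{a} → ·
Bisimilarity quotient blocks:
  B0 = {p0}
  B1 = {p1}
  B2 = {p3, p4, q3}
  B3 = {p2, q2}
  B4 = {q0}
  B5 = {q1}
p0 ∈ B0, q0 ∈ B4 → different blocks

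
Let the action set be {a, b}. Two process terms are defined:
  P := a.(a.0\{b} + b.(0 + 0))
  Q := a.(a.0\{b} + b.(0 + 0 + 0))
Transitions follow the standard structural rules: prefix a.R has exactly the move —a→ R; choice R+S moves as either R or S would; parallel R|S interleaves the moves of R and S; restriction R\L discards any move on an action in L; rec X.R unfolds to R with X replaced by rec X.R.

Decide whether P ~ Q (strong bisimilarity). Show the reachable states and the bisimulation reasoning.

P's transition system — 4 states:
  s0 = a.(a.0\{b} + b.(0 + 0)) → —a→ s1
  s1 = a.0\{b} + b.(0 + 0) → —a→ s2, —b→ s3
  s2 = 0\{b} → (no moves)
  s3 = 0 + 0 → (no moves)
Q's transition system — 4 states:
  t0 = a.(a.0\{b} + b.(0 + 0 + 0)) → —a→ t1
  t1 = a.0\{b} + b.(0 + 0 + 0) → —a→ t2, —b→ t3
  t2 = 0\{b} → (no moves)
  t3 = 0 + 0 + 0 → (no moves)
Bisimilarity quotient blocks:
  B0 = {s0, t0}
  B1 = {s1, t1}
  B2 = {s2, s3, t2, t3}
s0 ∈ B0, t0 ∈ B0 → same block

P ~ Q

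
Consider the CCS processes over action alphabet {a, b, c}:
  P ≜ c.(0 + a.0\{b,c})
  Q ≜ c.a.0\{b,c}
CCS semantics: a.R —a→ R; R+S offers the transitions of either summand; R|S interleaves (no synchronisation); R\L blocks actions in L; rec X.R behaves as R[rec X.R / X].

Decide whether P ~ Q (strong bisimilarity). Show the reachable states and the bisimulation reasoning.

LTS(P): 3 reachable states
  s0 = c.(0 + a.0\{b,c}) has moves =c=> s1
  s1 = 0 + a.0\{b,c} has moves =a=> s2
  s2 = 0\{b,c} has moves (no moves)
LTS(Q): 3 reachable states
  t0 = c.a.0\{b,c} has moves =c=> t1
  t1 = a.0\{b,c} has moves =a=> t2
  t2 = 0\{b,c} has moves (no moves)
Bisimilarity quotient blocks:
  B0 = {s0, t0}
  B1 = {s1, t1}
  B2 = {s2, t2}
s0 ∈ B0, t0 ∈ B0 → same block

P ~ Q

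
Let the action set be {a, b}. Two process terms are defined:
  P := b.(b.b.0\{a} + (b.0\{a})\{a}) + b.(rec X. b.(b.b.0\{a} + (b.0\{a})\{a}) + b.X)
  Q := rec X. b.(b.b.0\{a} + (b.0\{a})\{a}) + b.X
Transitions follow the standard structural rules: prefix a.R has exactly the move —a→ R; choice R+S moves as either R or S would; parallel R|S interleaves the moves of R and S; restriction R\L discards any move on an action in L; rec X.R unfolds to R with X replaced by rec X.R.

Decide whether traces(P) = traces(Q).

traces(P) = traces(Q)

P's transition system — 6 states:
  m0 = b.(b.b.0\{a} + (b.0\{a})\{a}) + b.(rec X. b.(b.b.0\{a} + (b.0\{a})\{a}) + b.X) ⊢ -b-> m1, -b-> m2
  m1 = b.b.0\{a} + (b.0\{a})\{a} ⊢ -b-> m3, -b-> m4
  m2 = rec X. b.(b.b.0\{a} + (b.0\{a})\{a}) + b.X ⊢ -b-> m1, -b-> m2
  m3 = 0\{a}\{a} ⊢ (no moves)
  m4 = b.0\{a} ⊢ -b-> m5
  m5 = 0\{a} ⊢ (no moves)
Q's transition system — 5 states:
  n0 = rec X. b.(b.b.0\{a} + (b.0\{a})\{a}) + b.X ⊢ -b-> n0, -b-> n1
  n1 = b.b.0\{a} + (b.0\{a})\{a} ⊢ -b-> n2, -b-> n3
  n2 = 0\{a}\{a} ⊢ (no moves)
  n3 = b.0\{a} ⊢ -b-> n4
  n4 = 0\{a} ⊢ (no moves)
Partition-refinement fixed point:
  B0 = {m0, m2, n0}
  B1 = {m1, n1}
  B2 = {m4, n3}
  B3 = {m3, m5, n2, n4}
m0 ∈ B0, n0 ∈ B0 → same block
Bisimilar ⇒ trace-equivalent.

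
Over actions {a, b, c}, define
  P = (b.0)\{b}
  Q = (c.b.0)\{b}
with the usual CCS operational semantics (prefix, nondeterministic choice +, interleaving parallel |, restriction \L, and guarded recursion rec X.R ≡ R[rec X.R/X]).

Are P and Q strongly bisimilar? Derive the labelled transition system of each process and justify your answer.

NO

P's transition system — 1 states:
  u0 = (b.0)\{b} | ·
Q's transition system — 2 states:
  v0 = (c.b.0)\{b} | -c-> v1
  v1 = (b.0)\{b} | ·
Bisimilarity quotient blocks:
  B0 = {u0, v1}
  B1 = {v0}
u0 ∈ B0, v0 ∈ B1 → different blocks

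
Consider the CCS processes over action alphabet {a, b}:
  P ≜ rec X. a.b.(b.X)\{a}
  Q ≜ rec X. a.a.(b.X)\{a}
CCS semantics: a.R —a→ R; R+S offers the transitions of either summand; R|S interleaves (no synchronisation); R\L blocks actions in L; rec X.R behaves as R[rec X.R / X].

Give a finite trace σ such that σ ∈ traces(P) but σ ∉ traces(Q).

P's transition system — 4 states:
  s0 = rec X. a.b.(b.X)\{a} | =a=> s1
  s1 = b.(b.(rec X. a.b.(b.X)\{a}))\{a} | =b=> s2
  s2 = (b.(rec X. a.b.(b.X)\{a}))\{a} | =b=> s3
  s3 = (rec X. a.b.(b.X)\{a})\{a} | deadlocked
Q's transition system — 4 states:
  t0 = rec X. a.a.(b.X)\{a} | =a=> t1
  t1 = a.(b.(rec X. a.a.(b.X)\{a}))\{a} | =a=> t2
  t2 = (b.(rec X. a.a.(b.X)\{a}))\{a} | =b=> t3
  t3 = (rec X. a.a.(b.X)\{a})\{a} | deadlocked
Executing ab from P (initial set {s0}):
  step 1 (a): {s1}
  step 2 (b): {s2}
  P completes σ.
Executing ab from Q (initial set {t0}):
  step 1 (a): {t1}
  step 2 (b): no successor for Q

ab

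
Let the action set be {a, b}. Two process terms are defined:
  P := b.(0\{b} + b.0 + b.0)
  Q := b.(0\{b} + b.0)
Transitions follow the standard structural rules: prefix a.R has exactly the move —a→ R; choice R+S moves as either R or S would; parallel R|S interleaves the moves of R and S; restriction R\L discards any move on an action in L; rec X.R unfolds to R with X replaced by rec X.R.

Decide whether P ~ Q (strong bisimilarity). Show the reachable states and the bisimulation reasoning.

YES

Reachable graph of P (3 states):
  p0 = b.(0\{b} + b.0 + b.0) ⊢ ··b··> p1
  p1 = 0\{b} + b.0 + b.0 ⊢ ··b··> p2
  p2 = 0 ⊢ ·
Reachable graph of Q (3 states):
  q0 = b.(0\{b} + b.0) ⊢ ··b··> q1
  q1 = 0\{b} + b.0 ⊢ ··b··> q2
  q2 = 0 ⊢ ·
Bisimilarity quotient blocks:
  B0 = {p0, q0}
  B1 = {p1, q1}
  B2 = {p2, q2}
p0 ∈ B0, q0 ∈ B0 → same block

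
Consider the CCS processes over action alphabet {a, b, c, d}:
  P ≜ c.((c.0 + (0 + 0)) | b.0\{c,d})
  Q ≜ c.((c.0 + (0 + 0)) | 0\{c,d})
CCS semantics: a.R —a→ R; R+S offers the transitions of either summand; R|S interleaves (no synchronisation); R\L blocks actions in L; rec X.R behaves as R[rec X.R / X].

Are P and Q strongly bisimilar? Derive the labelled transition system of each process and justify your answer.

P's transition system — 5 states:
  p0 = c.((c.0 + (0 + 0)) | b.0\{c,d}) :: --c--▸ p1
  p1 = (c.0 + (0 + 0)) | b.0\{c,d} :: --b--▸ p2, --c--▸ p3
  p2 = (c.0 + (0 + 0)) | 0\{c,d} :: --c--▸ p4
  p3 = 0 | b.0\{c,d} :: --b--▸ p4
  p4 = 0 | 0\{c,d} :: stopped
Q's transition system — 3 states:
  q0 = c.((c.0 + (0 + 0)) | 0\{c,d}) :: --c--▸ q1
  q1 = (c.0 + (0 + 0)) | 0\{c,d} :: --c--▸ q2
  q2 = 0 | 0\{c,d} :: stopped
Partition-refinement fixed point:
  B0 = {p0}
  B1 = {p1}
  B2 = {p3}
  B3 = {p4, q2}
  B4 = {p2, q1}
  B5 = {q0}
p0 ∈ B0, q0 ∈ B5 → different blocks

P ≁ Q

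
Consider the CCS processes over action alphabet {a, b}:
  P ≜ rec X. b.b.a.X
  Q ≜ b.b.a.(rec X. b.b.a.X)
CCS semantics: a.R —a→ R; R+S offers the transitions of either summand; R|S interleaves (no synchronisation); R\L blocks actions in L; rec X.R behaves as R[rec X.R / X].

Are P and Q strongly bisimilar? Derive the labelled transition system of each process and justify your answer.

YES

LTS(P): 3 reachable states
  p0 = rec X. b.b.a.X → -b-> p1
  p1 = b.a.(rec X. b.b.a.X) → -b-> p2
  p2 = a.(rec X. b.b.a.X) → -a-> p0
LTS(Q): 4 reachable states
  q0 = b.b.a.(rec X. b.b.a.X) → -b-> q1
  q1 = b.a.(rec X. b.b.a.X) → -b-> q2
  q2 = a.(rec X. b.b.a.X) → -a-> q3
  q3 = rec X. b.b.a.X → -b-> q1
Bisimilarity quotient blocks:
  B0 = {p0, q0, q3}
  B1 = {p1, q1}
  B2 = {p2, q2}
p0 ∈ B0, q0 ∈ B0 → same block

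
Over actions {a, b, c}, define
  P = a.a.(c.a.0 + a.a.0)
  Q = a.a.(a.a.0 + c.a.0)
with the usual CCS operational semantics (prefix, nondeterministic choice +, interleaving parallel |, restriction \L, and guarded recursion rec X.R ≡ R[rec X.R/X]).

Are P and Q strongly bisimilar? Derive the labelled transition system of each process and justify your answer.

YES

LTS(P): 5 reachable states
  u0 = a.a.(c.a.0 + a.a.0) | =a=> u1
  u1 = a.(c.a.0 + a.a.0) | =a=> u2
  u2 = c.a.0 + a.a.0 | =a=> u3, =c=> u3
  u3 = a.0 | =a=> u4
  u4 = 0 | ∅
LTS(Q): 5 reachable states
  v0 = a.a.(a.a.0 + c.a.0) | =a=> v1
  v1 = a.(a.a.0 + c.a.0) | =a=> v2
  v2 = a.a.0 + c.a.0 | =a=> v3, =c=> v3
  v3 = a.0 | =a=> v4
  v4 = 0 | ∅
Bisimilarity quotient blocks:
  B0 = {u0, v0}
  B1 = {u1, v1}
  B2 = {u2, v2}
  B3 = {u3, v3}
  B4 = {u4, v4}
u0 ∈ B0, v0 ∈ B0 → same block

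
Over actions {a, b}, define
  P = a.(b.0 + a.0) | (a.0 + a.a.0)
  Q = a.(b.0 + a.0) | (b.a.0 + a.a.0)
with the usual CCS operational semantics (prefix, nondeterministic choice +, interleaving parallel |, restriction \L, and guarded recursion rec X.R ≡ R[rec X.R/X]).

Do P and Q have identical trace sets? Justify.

Reachable graph of P (9 states):
  s0 = a.(b.0 + a.0) | (a.0 + a.a.0) has moves =a=> s1, =a=> s2, =a=> s3
  s1 = (b.0 + a.0) | (a.0 + a.a.0) has moves =a=> s4, =a=> s5, =a=> s6, =b=> s6
  s2 = a.(b.0 + a.0) | 0 has moves =a=> s4
  s3 = a.(b.0 + a.0) | a.0 has moves =a=> s2, =a=> s5
  s4 = (b.0 + a.0) | 0 has moves =a=> s7, =b=> s7
  s5 = (b.0 + a.0) | a.0 has moves =a=> s4, =a=> s8, =b=> s8
  s6 = 0 | (a.0 + a.a.0) has moves =a=> s7, =a=> s8
  s7 = 0 | 0 has moves ∅
  s8 = 0 | a.0 has moves =a=> s7
Reachable graph of Q (9 states):
  t0 = a.(b.0 + a.0) | (b.a.0 + a.a.0) has moves =a=> t1, =a=> t2, =b=> t2
  t1 = (b.0 + a.0) | (b.a.0 + a.a.0) has moves =a=> t3, =a=> t4, =b=> t3, =b=> t4
  t2 = a.(b.0 + a.0) | a.0 has moves =a=> t3, =a=> t5
  t3 = (b.0 + a.0) | a.0 has moves =a=> t6, =a=> t7, =b=> t7
  t4 = 0 | (b.a.0 + a.a.0) has moves =a=> t7, =b=> t7
  t5 = a.(b.0 + a.0) | 0 has moves =a=> t6
  t6 = (b.0 + a.0) | 0 has moves =a=> t8, =b=> t8
  t7 = 0 | a.0 has moves =a=> t8
  t8 = 0 | 0 has moves ∅
Trace ⟨b⟩ through Q, begin at {t0}:
  [1] b ⇒ {t2}
  ✓ Q
Trace ⟨b⟩ through P, begin at {s0}:
  [1] b ⇒ ∅  — P cannot continue

trace-distinct — witness ⟨b⟩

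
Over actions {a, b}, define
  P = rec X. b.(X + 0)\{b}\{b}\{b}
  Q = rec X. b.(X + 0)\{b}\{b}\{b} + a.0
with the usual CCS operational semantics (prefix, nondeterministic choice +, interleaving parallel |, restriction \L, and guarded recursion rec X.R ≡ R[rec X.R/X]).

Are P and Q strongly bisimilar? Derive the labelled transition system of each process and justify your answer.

P's transition system — 2 states:
  s0 = rec X. b.(X + 0)\{b}\{b}\{b} :: =b=> s1
  s1 = ((rec X. b.(X + 0)\{b}\{b}\{b}) + 0)\{b}\{b}\{b} :: (no moves)
Q's transition system — 4 states:
  t0 = rec X. b.(X + 0)\{b}\{b}\{b} + a.0 :: =a=> t1, =b=> t2
  t1 = 0 :: (no moves)
  t2 = ((rec X. b.(X + 0)\{b}\{b}\{b} + a.0) + 0)\{b}\{b}\{b} :: =a=> t3
  t3 = 0\{b}\{b}\{b} :: (no moves)
Coarsest stable partition (strong bisimilarity classes):
  B0 = {s0}
  B1 = {s1, t1, t3}
  B2 = {t0}
  B3 = {t2}
s0 ∈ B0, t0 ∈ B2 → different blocks

P ≁ Q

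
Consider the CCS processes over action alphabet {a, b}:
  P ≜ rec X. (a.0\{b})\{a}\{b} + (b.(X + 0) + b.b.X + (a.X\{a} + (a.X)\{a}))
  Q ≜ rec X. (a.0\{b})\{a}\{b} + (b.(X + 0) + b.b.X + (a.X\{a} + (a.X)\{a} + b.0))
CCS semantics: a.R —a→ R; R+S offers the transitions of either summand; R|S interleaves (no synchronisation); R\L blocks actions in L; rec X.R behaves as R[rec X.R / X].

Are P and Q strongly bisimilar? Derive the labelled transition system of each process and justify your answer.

not bisimilar

LTS(P): 6 reachable states
  p0 = rec X. (a.0\{b})\{a}\{b} + (b.(X + 0) + b.b.X + (a.X\{a} + (a.X)\{a})) has moves ··a··> p1, ··b··> p2, ··b··> p3
  p1 = (rec X. (a.0\{b})\{a}\{b} + (b.(X + 0) + b.b.X + (a.X\{a} + (a.X)\{a})))\{a} has moves ··b··> p4, ··b··> p5
  p2 = (rec X. (a.0\{b})\{a}\{b} + (b.(X + 0) + b.b.X + (a.X\{a} + (a.X)\{a}))) + 0 has moves ··a··> p1, ··b··> p2, ··b··> p3
  p3 = b.(rec X. (a.0\{b})\{a}\{b} + (b.(X + 0) + b.b.X + (a.X\{a} + (a.X)\{a}))) has moves ··b··> p0
  p4 = ((rec X. (a.0\{b})\{a}\{b} + (b.(X + 0) + b.b.X + (a.X\{a} + (a.X)\{a}))) + 0)\{a} has moves ··b··> p4, ··b··> p5
  p5 = (b.(rec X. (a.0\{b})\{a}\{b} + (b.(X + 0) + b.b.X + (a.X\{a} + (a.X)\{a}))))\{a} has moves ··b··> p1
LTS(Q): 8 reachable states
  q0 = rec X. (a.0\{b})\{a}\{b} + (b.(X + 0) + b.b.X + (a.X\{a} + (a.X)\{a} + b.0)) has moves ··a··> q1, ··b··> q2, ··b··> q3, ··b··> q4
  q1 = (rec X. (a.0\{b})\{a}\{b} + (b.(X + 0) + b.b.X + (a.X\{a} + (a.X)\{a} + b.0)))\{a} has moves ··b··> q5, ··b··> q6, ··b··> q7
  q2 = (rec X. (a.0\{b})\{a}\{b} + (b.(X + 0) + b.b.X + (a.X\{a} + (a.X)\{a} + b.0))) + 0 has moves ··a··> q1, ··b··> q2, ··b··> q3, ··b··> q4
  q3 = 0 has moves stopped
  q4 = b.(rec X. (a.0\{b})\{a}\{b} + (b.(X + 0) + b.b.X + (a.X\{a} + (a.X)\{a} + b.0))) has moves ··b··> q0
  q5 = ((rec X. (a.0\{b})\{a}\{b} + (b.(X + 0) + b.b.X + (a.X\{a} + (a.X)\{a} + b.0))) + 0)\{a} has moves ··b··> q5, ··b··> q6, ··b··> q7
  q6 = (b.(rec X. (a.0\{b})\{a}\{b} + (b.(X + 0) + b.b.X + (a.X\{a} + (a.X)\{a} + b.0))))\{a} has moves ··b··> q1
  q7 = 0\{a} has moves stopped
Bisimilarity quotient blocks:
  B0 = {p0, p2}
  B1 = {p3}
  B2 = {p1, p4, p5}
  B3 = {q0, q2}
  B4 = {q4}
  B5 = {q1, q5}
  B6 = {q3, q7}
  B7 = {q6}
p0 ∈ B0, q0 ∈ B3 → different blocks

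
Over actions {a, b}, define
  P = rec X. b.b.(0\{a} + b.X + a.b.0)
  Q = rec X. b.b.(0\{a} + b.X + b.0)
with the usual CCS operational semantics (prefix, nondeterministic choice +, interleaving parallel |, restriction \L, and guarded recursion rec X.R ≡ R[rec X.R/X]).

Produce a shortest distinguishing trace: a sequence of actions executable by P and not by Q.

bba

Reachable graph of P (5 states):
  p0 = rec X. b.b.(0\{a} + b.X + a.b.0) | =b=> p1
  p1 = b.(0\{a} + b.(rec X. b.b.(0\{a} + b.X + a.b.0)) + a.b.0) | =b=> p2
  p2 = 0\{a} + b.(rec X. b.b.(0\{a} + b.X + a.b.0)) + a.b.0 | =a=> p3, =b=> p0
  p3 = b.0 | =b=> p4
  p4 = 0 | ·
Reachable graph of Q (4 states):
  q0 = rec X. b.b.(0\{a} + b.X + b.0) | =b=> q1
  q1 = b.(0\{a} + b.(rec X. b.b.(0\{a} + b.X + b.0)) + b.0) | =b=> q2
  q2 = 0\{a} + b.(rec X. b.b.(0\{a} + b.X + b.0)) + b.0 | =b=> q0, =b=> q3
  q3 = 0 | ·
Run σ = ⟨bba⟩ on P: start {p0}
  step 1 (b): {p1}
  step 2 (b): {p2}
  step 3 (a): {p3}
  — P admits the full trace.
Run σ = ⟨bba⟩ on Q: start {q0}
  step 1 (b): {q1}
  step 2 (b): {q2}
  step 3 (a): ∅ (Q stuck)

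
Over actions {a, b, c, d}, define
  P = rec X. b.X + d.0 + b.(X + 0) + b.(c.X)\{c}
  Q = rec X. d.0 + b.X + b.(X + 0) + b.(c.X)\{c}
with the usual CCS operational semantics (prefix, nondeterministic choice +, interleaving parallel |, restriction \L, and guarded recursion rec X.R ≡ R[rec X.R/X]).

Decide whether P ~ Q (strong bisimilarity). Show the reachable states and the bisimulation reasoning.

LTS(P): 4 reachable states
  s0 = rec X. b.X + d.0 + b.(X + 0) + b.(c.X)\{c} ⊢ -b-> s0, -b-> s1, -b-> s2, -d-> s3
  s1 = (c.(rec X. b.X + d.0 + b.(X + 0) + b.(c.X)\{c}))\{c} ⊢ ∅
  s2 = (rec X. b.X + d.0 + b.(X + 0) + b.(c.X)\{c}) + 0 ⊢ -b-> s0, -b-> s1, -b-> s2, -d-> s3
  s3 = 0 ⊢ ∅
LTS(Q): 4 reachable states
  t0 = rec X. d.0 + b.X + b.(X + 0) + b.(c.X)\{c} ⊢ -b-> t0, -b-> t1, -b-> t2, -d-> t3
  t1 = (c.(rec X. d.0 + b.X + b.(X + 0) + b.(c.X)\{c}))\{c} ⊢ ∅
  t2 = (rec X. d.0 + b.X + b.(X + 0) + b.(c.X)\{c}) + 0 ⊢ -b-> t0, -b-> t1, -b-> t2, -d-> t3
  t3 = 0 ⊢ ∅
Coarsest stable partition (strong bisimilarity classes):
  B0 = {s0, s2, t0, t2}
  B1 = {s1, s3, t1, t3}
s0 ∈ B0, t0 ∈ B0 → same block

bisimilar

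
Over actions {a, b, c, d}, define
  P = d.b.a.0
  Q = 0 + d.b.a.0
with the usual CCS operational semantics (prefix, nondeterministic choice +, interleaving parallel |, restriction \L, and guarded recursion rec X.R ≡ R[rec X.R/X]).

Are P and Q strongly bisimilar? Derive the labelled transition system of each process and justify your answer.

bisimilar

LTS(P): 4 reachable states
  m0 = d.b.a.0 | ··d··> m1
  m1 = b.a.0 | ··b··> m2
  m2 = a.0 | ··a··> m3
  m3 = 0 | stopped
LTS(Q): 4 reachable states
  n0 = 0 + d.b.a.0 | ··d··> n1
  n1 = b.a.0 | ··b··> n2
  n2 = a.0 | ··a··> n3
  n3 = 0 | stopped
Coarsest stable partition (strong bisimilarity classes):
  B0 = {m0, n0}
  B1 = {m1, n1}
  B2 = {m2, n2}
  B3 = {m3, n3}
m0 ∈ B0, n0 ∈ B0 → same block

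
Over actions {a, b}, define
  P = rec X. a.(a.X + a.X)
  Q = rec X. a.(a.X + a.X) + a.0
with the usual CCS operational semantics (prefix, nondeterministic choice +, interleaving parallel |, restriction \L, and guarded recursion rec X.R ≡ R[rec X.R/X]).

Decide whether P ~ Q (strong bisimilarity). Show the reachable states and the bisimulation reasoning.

P's transition system — 2 states:
  m0 = rec X. a.(a.X + a.X) :: —a→ m1
  m1 = a.(rec X. a.(a.X + a.X)) + a.(rec X. a.(a.X + a.X)) :: —a→ m0
Q's transition system — 3 states:
  n0 = rec X. a.(a.X + a.X) + a.0 :: —a→ n1, —a→ n2
  n1 = 0 :: ∅
  n2 = a.(rec X. a.(a.X + a.X) + a.0) + a.(rec X. a.(a.X + a.X) + a.0) :: —a→ n0
Coarsest stable partition (strong bisimilarity classes):
  B0 = {m0, m1}
  B1 = {n0}
  B2 = {n1}
  B3 = {n2}
m0 ∈ B0, n0 ∈ B1 → different blocks

NO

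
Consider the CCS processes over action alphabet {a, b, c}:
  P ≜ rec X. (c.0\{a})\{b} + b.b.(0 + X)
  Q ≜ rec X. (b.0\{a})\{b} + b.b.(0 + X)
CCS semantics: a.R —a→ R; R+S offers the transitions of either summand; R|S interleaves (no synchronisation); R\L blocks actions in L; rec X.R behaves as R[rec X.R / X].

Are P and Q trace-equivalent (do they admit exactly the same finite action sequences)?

Reachable graph of P (4 states):
  p0 = rec X. (c.0\{a})\{b} + b.b.(0 + X) | —b→ p1, —c→ p2
  p1 = b.(0 + (rec X. (c.0\{a})\{b} + b.b.(0 + X))) | —b→ p3
  p2 = 0\{a}\{b} | ·
  p3 = 0 + (rec X. (c.0\{a})\{b} + b.b.(0 + X)) | —b→ p1, —c→ p2
Reachable graph of Q (3 states):
  q0 = rec X. (b.0\{a})\{b} + b.b.(0 + X) | —b→ q1
  q1 = b.(0 + (rec X. (b.0\{a})\{b} + b.b.(0 + X))) | —b→ q2
  q2 = 0 + (rec X. (b.0\{a})\{b} + b.b.(0 + X)) | —b→ q1
Run σ = ⟨c⟩ on P: start {p0}
  step 1 (c): {p2}
  — P admits the full trace.
Run σ = ⟨c⟩ on Q: start {q0}
  step 1 (c): ∅ (Q stuck)

traces(P) ≠ traces(Q) — witness ⟨c⟩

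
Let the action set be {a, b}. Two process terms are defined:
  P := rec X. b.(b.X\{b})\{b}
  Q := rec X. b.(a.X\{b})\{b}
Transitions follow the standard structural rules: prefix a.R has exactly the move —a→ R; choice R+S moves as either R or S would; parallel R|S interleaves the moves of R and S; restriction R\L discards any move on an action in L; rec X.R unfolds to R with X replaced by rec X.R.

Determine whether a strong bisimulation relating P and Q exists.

NO

LTS(P): 2 reachable states
  p0 = rec X. b.(b.X\{b})\{b} → --b--▸ p1
  p1 = (b.(rec X. b.(b.X\{b})\{b})\{b})\{b} → stopped
LTS(Q): 3 reachable states
  q0 = rec X. b.(a.X\{b})\{b} → --b--▸ q1
  q1 = (a.(rec X. b.(a.X\{b})\{b})\{b})\{b} → --a--▸ q2
  q2 = (rec X. b.(a.X\{b})\{b})\{b}\{b} → stopped
Bisimilarity quotient blocks:
  B0 = {p0}
  B1 = {p1, q2}
  B2 = {q0}
  B3 = {q1}
p0 ∈ B0, q0 ∈ B2 → different blocks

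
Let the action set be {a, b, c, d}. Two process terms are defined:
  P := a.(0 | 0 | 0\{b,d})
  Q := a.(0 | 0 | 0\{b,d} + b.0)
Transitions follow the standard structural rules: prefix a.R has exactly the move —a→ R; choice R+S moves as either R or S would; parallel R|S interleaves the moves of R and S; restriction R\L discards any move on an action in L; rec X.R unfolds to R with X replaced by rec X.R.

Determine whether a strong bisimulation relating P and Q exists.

NO

P's transition system — 2 states:
  u0 = a.(0 | 0 | 0\{b,d}) → —a→ u1
  u1 = 0 | 0 | 0\{b,d} → deadlocked
Q's transition system — 3 states:
  v0 = a.(0 | 0 | 0\{b,d} + b.0) → —a→ v1
  v1 = 0 | 0 | 0\{b,d} + b.0 → —b→ v2
  v2 = 0 → deadlocked
Coarsest stable partition (strong bisimilarity classes):
  B0 = {u0}
  B1 = {u1, v2}
  B2 = {v0}
  B3 = {v1}
u0 ∈ B0, v0 ∈ B2 → different blocks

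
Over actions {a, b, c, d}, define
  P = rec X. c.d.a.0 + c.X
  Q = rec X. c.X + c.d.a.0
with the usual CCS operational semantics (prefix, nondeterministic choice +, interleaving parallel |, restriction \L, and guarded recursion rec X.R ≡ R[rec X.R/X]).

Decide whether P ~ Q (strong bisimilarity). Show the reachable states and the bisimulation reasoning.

bisimilar

LTS(P): 4 reachable states
  u0 = rec X. c.d.a.0 + c.X ⊢ =c=> u0, =c=> u1
  u1 = d.a.0 ⊢ =d=> u2
  u2 = a.0 ⊢ =a=> u3
  u3 = 0 ⊢ ∅
LTS(Q): 4 reachable states
  v0 = rec X. c.X + c.d.a.0 ⊢ =c=> v0, =c=> v1
  v1 = d.a.0 ⊢ =d=> v2
  v2 = a.0 ⊢ =a=> v3
  v3 = 0 ⊢ ∅
Bisimilarity quotient blocks:
  B0 = {u0, v0}
  B1 = {u1, v1}
  B2 = {u2, v2}
  B3 = {u3, v3}
u0 ∈ B0, v0 ∈ B0 → same block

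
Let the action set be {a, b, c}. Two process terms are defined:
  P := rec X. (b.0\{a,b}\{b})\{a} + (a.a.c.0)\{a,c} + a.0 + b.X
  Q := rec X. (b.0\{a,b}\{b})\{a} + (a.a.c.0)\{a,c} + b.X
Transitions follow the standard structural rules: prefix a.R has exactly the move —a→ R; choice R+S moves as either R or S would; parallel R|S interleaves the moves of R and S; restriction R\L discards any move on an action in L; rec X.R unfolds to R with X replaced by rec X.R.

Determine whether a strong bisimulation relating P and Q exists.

NO

P's transition system — 3 states:
  m0 = rec X. (b.0\{a,b}\{b})\{a} + (a.a.c.0)\{a,c} + a.0 + b.X ⊢ —a→ m1, —b→ m0, —b→ m2
  m1 = 0 ⊢ deadlocked
  m2 = 0\{a,b}\{b}\{a} ⊢ deadlocked
Q's transition system — 2 states:
  n0 = rec X. (b.0\{a,b}\{b})\{a} + (a.a.c.0)\{a,c} + b.X ⊢ —b→ n0, —b→ n1
  n1 = 0\{a,b}\{b}\{a} ⊢ deadlocked
Bisimilarity quotient blocks:
  B0 = {m0}
  B1 = {m1, m2, n1}
  B2 = {n0}
m0 ∈ B0, n0 ∈ B2 → different blocks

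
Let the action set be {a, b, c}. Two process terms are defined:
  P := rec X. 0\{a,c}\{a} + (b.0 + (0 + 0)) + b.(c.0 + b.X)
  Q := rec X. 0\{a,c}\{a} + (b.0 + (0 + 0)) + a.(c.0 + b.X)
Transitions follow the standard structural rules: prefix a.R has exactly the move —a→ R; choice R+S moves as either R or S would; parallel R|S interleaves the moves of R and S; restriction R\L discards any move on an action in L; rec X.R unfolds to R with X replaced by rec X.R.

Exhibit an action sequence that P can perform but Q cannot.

Reachable graph of P (3 states):
  s0 = rec X. 0\{a,c}\{a} + (b.0 + (0 + 0)) + b.(c.0 + b.X) has moves --b--▸ s1, --b--▸ s2
  s1 = 0 has moves stopped
  s2 = c.0 + b.(rec X. 0\{a,c}\{a} + (b.0 + (0 + 0)) + b.(c.0 + b.X)) has moves --b--▸ s0, --c--▸ s1
Reachable graph of Q (3 states):
  t0 = rec X. 0\{a,c}\{a} + (b.0 + (0 + 0)) + a.(c.0 + b.X) has moves --a--▸ t1, --b--▸ t2
  t1 = c.0 + b.(rec X. 0\{a,c}\{a} + (b.0 + (0 + 0)) + a.(c.0 + b.X)) has moves --b--▸ t0, --c--▸ t2
  t2 = 0 has moves stopped
Trace ⟨bb⟩ through P, begin at {s0}:
  step 1 (b): {s1, s2}
  step 2 (b): {s0}
  — P admits the full trace.
Trace ⟨bb⟩ through Q, begin at {t0}:
  step 1 (b): {t2}
  step 2 (b): ∅ (Q stuck)

bb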